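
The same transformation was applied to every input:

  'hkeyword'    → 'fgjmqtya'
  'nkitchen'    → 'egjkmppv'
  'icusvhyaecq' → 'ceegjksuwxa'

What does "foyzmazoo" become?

Rule — sort the characters into alphabetical order, then shift every letter 2 places forward in the alphabet (wrapping around).
Applying both steps to "foyzmazoo": "afmoooyzz", then "choqqqabb".

choqqqabb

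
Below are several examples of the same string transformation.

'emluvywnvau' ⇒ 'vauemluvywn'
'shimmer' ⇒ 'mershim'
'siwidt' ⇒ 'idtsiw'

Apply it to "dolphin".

hindolp

Rule — move the last 3 characters to the front (rotate right by 3).
So "dolphin" becomes "hindolp".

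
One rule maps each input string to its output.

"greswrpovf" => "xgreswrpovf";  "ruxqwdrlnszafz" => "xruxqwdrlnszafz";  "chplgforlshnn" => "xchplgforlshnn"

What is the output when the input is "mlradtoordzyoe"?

xmlradtoordzyoe

The rule is to prepend "x".
Applying that to "mlradtoordzyoe" gives "xmlradtoordzyoe".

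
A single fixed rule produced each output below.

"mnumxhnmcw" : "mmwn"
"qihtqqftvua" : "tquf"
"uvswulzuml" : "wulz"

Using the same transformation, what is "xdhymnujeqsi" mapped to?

Looking at the pairs, the operation is to keep one character in every 3, starting at position 1 (positions 1st, 4th, 7th, ...), then swap each adjacent pair of characters (1↔2, 3↔4, ...).
On "xdhymnujeqsi": the first step gives "xyuq", and the second then gives "yxqu".

yxqu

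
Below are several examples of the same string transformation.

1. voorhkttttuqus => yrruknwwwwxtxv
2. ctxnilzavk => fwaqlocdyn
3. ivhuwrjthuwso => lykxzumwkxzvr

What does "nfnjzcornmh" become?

qiqmcfruqpk

The rule is to shift every letter 3 places forward in the alphabet (wrapping around).
So "nfnjzcornmh" becomes "qiqmcfruqpk".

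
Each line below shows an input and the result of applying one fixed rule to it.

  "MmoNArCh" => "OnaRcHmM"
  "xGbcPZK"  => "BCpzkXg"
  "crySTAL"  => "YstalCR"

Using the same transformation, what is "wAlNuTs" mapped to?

The pattern: flip the case of every letter, then move the first 2 characters to the end (rotate left by 2).
For "wAlNuTs" the result is "LnUtSWa".
(Check on "MmoNArCh": → "mMOnaRcH" → "OnaRcHmM" ✓)

LnUtSWa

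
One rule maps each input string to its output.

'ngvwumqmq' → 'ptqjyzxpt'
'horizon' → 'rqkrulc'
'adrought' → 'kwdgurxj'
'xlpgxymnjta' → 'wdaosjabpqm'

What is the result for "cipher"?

huflsk

The transformation: shift every letter 3 places forward in the alphabet (wrapping around), then move the last 2 characters to the front (rotate right by 2).
Starting from "cipher": after the first operation, "flskhu"; after the second, "huflsk".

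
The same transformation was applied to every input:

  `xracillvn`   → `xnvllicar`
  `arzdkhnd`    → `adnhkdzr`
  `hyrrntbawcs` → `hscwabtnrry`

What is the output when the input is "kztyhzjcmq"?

kqmcjzhytz

Looking at the pairs, the operation is to reverse the string, then move the last character to the front.
Working it through for "kztyhzjcmq": intermediate "qmcjzhytzk", final "kqmcjzhytz".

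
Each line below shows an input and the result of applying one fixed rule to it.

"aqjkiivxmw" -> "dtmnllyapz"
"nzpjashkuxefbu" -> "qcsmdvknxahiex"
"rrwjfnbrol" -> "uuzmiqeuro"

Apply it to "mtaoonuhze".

The transformation: shift every letter 3 places forward in the alphabet (wrapping around).
Doing the same to "mtaoonuhze": "pwdrrqxkch".

pwdrrqxkch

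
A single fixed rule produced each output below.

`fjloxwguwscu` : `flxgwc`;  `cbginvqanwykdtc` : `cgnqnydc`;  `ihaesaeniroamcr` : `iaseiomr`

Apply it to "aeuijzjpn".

aujjn

The transformation: keep every other character starting from the first (positions 1st, 3rd, 5th, ...).
For "aeuijzjpn" the result is "aujjn".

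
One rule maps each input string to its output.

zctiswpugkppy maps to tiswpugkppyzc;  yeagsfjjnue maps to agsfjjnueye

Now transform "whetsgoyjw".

etsgoyjwwh

What's happening: move the first 2 characters to the end (rotate left by 2).
On "whetsgoyjw" that produces "etsgoyjwwh".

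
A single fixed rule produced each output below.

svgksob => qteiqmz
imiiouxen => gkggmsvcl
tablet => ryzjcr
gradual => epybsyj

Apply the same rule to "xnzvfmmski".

Each output is the input with this applied: shift every letter 2 places backward in the alphabet (wrapping around).
So "xnzvfmmski" becomes "vlxtdkkqig".

vlxtdkkqig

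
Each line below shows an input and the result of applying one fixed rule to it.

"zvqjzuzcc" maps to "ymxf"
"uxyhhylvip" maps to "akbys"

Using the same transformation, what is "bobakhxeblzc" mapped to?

Rule — keep every other character starting from the second (positions 2nd, 4th, 6th, ...), then shift every letter 3 places forward in the alphabet (wrapping around).
"bobakhxeblzc" → "oahelc" → "rdkhof".
(Check on "uxyhhylvip": → "xhyvp" → "akbys" ✓)

rdkhof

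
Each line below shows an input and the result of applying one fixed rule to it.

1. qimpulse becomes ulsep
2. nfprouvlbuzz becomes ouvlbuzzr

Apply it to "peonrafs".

rafsn

Each output is the input with this applied: delete the first 3 characters, then move the first character to the end.
Starting from "peonrafs": after the first operation, "nrafs"; after the second, "rafsn".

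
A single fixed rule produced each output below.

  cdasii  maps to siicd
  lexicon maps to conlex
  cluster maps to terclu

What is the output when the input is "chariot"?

Rule — move the last 3 characters to the front (rotate right by 3), then delete the last character.
Starting from "chariot": after the first operation, "iotchar"; after the second, "iotcha".

iotcha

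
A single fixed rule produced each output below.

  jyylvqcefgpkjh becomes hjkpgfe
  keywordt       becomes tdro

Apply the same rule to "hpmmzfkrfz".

Each output is the input with this applied: take characters alternately from the front and the back (1st, last, 2nd, 2nd-last, ...), then keep every other character starting from the second (positions 2nd, 4th, 6th, ...).
"hpmmzfkrfz" → "zfrkf".

zfrkf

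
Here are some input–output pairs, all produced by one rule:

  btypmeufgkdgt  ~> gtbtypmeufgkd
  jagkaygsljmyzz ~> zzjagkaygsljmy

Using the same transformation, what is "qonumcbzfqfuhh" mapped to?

What's happening: move the last 2 characters to the front (rotate right by 2).
Applying that to "qonumcbzfqfuhh" gives "hhqonumcbzfqfu".

hhqonumcbzfqfu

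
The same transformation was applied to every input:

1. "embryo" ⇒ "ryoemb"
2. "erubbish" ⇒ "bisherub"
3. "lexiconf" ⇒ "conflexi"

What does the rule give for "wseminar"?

inarwsem

What's happening: swap the front and back halves of the string.
For "wseminar" the result is "inarwsem".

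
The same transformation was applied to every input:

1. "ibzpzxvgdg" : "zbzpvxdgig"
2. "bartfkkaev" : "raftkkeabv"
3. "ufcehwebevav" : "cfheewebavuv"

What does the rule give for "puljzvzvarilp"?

luzjzvavirplp

Looking at the pairs, the operation is to move the first character to the end, then swap each adjacent pair of characters (1↔2, 3↔4, ...).
Working it through for "puljzvzvarilp": intermediate "uljzvzvarilpp", final "luzjzvavirplp".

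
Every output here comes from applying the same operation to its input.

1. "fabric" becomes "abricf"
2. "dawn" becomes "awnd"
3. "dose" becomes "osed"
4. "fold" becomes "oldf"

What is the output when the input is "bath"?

athb

Each output is the input with this applied: move the first character to the end.
On "bath" that produces "athb".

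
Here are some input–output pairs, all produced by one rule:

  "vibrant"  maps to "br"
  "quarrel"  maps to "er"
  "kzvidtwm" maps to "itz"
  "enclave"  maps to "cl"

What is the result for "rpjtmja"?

The rule is to sort the characters into alphabetical order, then keep one character in every 3, starting at position 2 (positions 2nd, 5th, 8th, ...).
Starting from "rpjtmja": after the first operation, "ajjmprt"; after the second, "jp".

jp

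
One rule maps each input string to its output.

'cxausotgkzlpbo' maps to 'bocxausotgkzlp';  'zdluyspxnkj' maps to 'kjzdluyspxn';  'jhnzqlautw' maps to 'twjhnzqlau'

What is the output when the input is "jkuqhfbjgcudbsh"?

Looking at the pairs, the operation is to move the last 2 characters to the front (rotate right by 2).
Applying that to "jkuqhfbjgcudbsh" gives "shjkuqhfbjgcudb".

shjkuqhfbjgcudb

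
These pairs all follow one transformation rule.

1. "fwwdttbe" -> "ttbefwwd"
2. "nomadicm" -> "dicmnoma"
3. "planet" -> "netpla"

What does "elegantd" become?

antdeleg

The pattern: swap the front and back halves of the string.
For "elegantd" the result is "antdeleg".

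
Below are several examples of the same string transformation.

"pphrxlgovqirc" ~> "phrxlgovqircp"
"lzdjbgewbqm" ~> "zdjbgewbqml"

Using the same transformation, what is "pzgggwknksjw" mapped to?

The rule is to move the first character to the end.
So "pzgggwknksjw" becomes "zgggwknksjwp".

zgggwknksjwp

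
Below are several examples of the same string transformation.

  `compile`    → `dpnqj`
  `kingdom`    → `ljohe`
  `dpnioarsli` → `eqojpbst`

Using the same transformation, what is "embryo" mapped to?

fncs

The rule is to shift every letter 1 place forward in the alphabet (wrapping around), then delete the last 2 characters.
On "embryo": the first step gives "fncszp", and the second then gives "fncs".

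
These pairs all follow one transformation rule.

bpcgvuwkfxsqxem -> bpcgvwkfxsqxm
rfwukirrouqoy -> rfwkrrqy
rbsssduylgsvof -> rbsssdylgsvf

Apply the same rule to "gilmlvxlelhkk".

glmlvxllhkk

Looking at the pairs, the operation is to remove every vowel.
So "gilmlvxlelhkk" becomes "glmlvxllhkk".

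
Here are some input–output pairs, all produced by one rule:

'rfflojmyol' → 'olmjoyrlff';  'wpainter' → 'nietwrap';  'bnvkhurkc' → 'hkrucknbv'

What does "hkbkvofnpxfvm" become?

vkfopnfxmvkhb

The pattern: move the first 3 characters to the end (rotate left by 3), then swap each adjacent pair of characters (1↔2, 3↔4, ...).
Working it through for "hkbkvofnpxfvm": intermediate "kvofnpxfvmhkb", final "vkfopnfxmvkhb".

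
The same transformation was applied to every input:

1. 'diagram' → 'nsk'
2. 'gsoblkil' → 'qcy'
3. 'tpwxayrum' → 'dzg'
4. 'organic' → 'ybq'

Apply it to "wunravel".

The transformation: shift every letter 10 places forward in the alphabet (wrapping around), then keep only the first 3 characters.
Starting from "wunravel": after the first operation, "gexbkfov"; after the second, "gex".

gex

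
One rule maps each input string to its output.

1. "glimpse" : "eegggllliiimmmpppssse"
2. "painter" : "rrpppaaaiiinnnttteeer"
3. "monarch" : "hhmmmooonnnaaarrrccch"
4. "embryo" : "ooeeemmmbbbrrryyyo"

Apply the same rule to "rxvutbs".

ssrrrxxxvvvuuutttbbbs

The transformation: repeat every character 3 times, then move the last 2 characters to the front (rotate right by 2).
On "rxvutbs": the first step gives "rrrxxxvvvuuutttbbbsss", and the second then gives "ssrrrxxxvvvuuutttbbbs".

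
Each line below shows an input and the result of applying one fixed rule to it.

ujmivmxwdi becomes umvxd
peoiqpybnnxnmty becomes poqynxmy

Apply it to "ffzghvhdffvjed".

Looking at the pairs, the operation is to keep every other character starting from the first (positions 1st, 3rd, 5th, ...).
For "ffzghvhdffvjed" the result is "fzhhfve".

fzhhfve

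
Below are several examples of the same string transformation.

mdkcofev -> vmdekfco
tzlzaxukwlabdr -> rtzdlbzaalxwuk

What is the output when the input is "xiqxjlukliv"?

vxiiqlxkjul

In each case the input is transformed by: swap the first and last characters, then take characters alternately from the front and the back (1st, last, 2nd, 2nd-last, ...).
Starting from "xiqxjlukliv": after the first operation, "viqxjluklix"; after the second, "vxiiqlxkjul".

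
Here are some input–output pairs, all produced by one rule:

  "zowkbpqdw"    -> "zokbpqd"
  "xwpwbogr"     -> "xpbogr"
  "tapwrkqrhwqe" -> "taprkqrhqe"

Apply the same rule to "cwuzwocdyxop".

What's happening: remove every "w".
So "cwuzwocdyxop" becomes "cuzocdyxop".

cuzocdyxop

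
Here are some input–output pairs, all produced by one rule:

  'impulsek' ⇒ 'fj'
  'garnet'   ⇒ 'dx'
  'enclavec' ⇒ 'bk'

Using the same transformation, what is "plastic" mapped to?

What's happening: shift every letter 3 places backward in the alphabet (wrapping around), then keep only the first 2 characters.
So "plastic" becomes "mi".

mi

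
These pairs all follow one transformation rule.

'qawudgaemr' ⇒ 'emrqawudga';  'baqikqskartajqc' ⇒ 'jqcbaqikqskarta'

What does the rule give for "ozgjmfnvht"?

What's happening: move the last 3 characters to the front (rotate right by 3).
For "ozgjmfnvht" the result is "vhtozgjmfn".

vhtozgjmfn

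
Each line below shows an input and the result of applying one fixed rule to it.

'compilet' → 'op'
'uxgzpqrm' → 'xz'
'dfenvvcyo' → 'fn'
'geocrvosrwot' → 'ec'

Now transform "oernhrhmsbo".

The rule is to keep every other character starting from the second (positions 2nd, 4th, 6th, ...), then keep only the first 2 characters.
Applying both steps to "oernhrhmsbo": "enrmb", then "en".

en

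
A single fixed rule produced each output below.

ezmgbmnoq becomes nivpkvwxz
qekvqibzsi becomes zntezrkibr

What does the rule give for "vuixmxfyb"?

edrgvgohk

Rule — shift every letter 9 places forward in the alphabet (wrapping around).
Applying that to "vuixmxfyb" gives "edrgvgohk".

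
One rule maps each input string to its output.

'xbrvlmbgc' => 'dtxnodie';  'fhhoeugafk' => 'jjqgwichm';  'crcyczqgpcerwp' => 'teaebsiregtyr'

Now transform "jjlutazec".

Rule — shift every letter 2 places forward in the alphabet (wrapping around), then delete the first character.
Working it through for "jjlutazec": intermediate "llnwvcbge", final "lnwvcbge".
(Check on "fhhoeugafk": → "hjjqgwichm" → "jjqgwichm" ✓)

lnwvcbge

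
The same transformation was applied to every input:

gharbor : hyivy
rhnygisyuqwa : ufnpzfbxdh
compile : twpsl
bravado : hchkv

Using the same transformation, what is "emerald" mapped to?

The transformation: delete the first 2 characters, then shift every letter 7 places forward in the alphabet (wrapping around).
"emerald" → "lyhsk".

lyhsk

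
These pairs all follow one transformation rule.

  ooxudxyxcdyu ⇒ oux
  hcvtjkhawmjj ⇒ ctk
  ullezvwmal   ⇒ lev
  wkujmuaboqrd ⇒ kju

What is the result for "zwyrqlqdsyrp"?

wrl

Rule — keep every other character starting from the second (positions 2nd, 4th, 6th, ...), then keep only the first 3 characters.
Applying both steps to "zwyrqlqdsyrp": "wrldyp", then "wrl".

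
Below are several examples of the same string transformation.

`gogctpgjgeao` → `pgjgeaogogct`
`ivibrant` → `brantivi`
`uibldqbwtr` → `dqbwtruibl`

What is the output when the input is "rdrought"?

Rule — swap the front and back halves of the string, then move the last character to the front.
Working it through for "rdrought": intermediate "ughtrdro", final "oughtrdr".

oughtrdr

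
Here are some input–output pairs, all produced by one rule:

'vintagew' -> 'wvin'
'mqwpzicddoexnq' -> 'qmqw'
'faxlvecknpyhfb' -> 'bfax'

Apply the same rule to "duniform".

mdun

Each output is the input with this applied: move the first 3 characters to the end (rotate left by 3), then keep only the last 4 characters.
So "duniform" becomes "mdun".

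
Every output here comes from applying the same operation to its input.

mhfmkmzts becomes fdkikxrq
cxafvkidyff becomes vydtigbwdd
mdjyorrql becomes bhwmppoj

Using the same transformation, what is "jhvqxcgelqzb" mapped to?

ftovaecjoxz

Each output is the input with this applied: delete the first character, then shift every letter 2 places backward in the alphabet (wrapping around).
On "jhvqxcgelqzb": the first step gives "hvqxcgelqzb", and the second then gives "ftovaecjoxz".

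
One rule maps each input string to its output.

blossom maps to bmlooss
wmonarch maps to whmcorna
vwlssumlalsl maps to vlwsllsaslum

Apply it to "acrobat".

Rule — take characters alternately from the front and the back (1st, last, 2nd, 2nd-last, ...).
For "acrobat" the result is "atcarbo".

atcarbo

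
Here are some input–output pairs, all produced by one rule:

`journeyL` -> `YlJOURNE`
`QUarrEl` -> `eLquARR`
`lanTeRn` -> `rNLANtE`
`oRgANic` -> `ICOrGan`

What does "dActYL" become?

ylDaCT

What's happening: move the last 2 characters to the front (rotate right by 2), then flip the case of every letter.
Starting from "dActYL": after the first operation, "YLdAct"; after the second, "ylDaCT".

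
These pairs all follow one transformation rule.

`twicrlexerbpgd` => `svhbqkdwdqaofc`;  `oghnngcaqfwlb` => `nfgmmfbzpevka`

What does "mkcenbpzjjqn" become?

ljbdmaoyiipm

Rule — shift every letter 1 place backward in the alphabet (wrapping around).
On "mkcenbpzjjqn" that produces "ljbdmaoyiipm".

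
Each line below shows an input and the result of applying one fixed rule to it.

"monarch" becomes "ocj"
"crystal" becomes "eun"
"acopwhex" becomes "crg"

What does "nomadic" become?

pce

Rule — shift every letter 2 places forward in the alphabet (wrapping around), then keep one character in every 3, starting at position 1 (positions 1st, 4th, 7th, ...).
"nomadic" → "pqocfke" → "pce".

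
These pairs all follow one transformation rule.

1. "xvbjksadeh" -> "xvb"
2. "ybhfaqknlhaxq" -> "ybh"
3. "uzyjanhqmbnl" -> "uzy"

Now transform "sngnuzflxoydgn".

Rule — keep only the first 3 characters.
"sngnuzflxoydgn" → "sng".

sng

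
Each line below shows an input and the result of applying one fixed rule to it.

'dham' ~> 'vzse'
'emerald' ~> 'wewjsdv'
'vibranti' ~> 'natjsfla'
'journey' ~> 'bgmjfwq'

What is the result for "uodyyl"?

The transformation: shift every letter 8 places backward in the alphabet (wrapping around).
"uodyyl" → "mgvqqd".

mgvqqd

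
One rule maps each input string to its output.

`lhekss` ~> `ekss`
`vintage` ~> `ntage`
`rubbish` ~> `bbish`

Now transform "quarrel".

arrel

Each output is the input with this applied: delete the first 2 characters.
Doing the same to "quarrel": "arrel".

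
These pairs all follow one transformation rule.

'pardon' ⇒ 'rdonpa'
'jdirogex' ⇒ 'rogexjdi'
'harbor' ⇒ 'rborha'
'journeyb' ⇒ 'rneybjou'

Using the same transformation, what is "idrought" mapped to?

What's happening: swap the front and back halves of the string, then move the last character to the front.
On "idrought": the first step gives "ughtidro", and the second then gives "oughtidr".

oughtidr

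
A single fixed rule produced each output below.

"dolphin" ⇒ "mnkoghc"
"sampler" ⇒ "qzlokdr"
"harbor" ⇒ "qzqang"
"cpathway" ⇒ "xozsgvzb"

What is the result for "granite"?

The pattern: swap the first and last characters, then shift every letter 1 place backward in the alphabet (wrapping around).
Starting from "granite": after the first operation, "eranitg"; after the second, "dqzmhsf".

dqzmhsf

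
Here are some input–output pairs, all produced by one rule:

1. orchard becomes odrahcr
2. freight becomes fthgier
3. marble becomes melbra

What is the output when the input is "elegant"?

In each case the input is transformed by: move the first character to the end, then reverse the string.
Working it through for "elegant": intermediate "legante", final "etnagel".

etnagel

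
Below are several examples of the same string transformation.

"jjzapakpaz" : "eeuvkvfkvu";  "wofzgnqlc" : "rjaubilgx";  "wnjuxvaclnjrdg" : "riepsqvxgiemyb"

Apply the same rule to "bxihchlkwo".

wsdcxcgfrj

The rule is to shift every letter 5 places backward in the alphabet (wrapping around).
On "bxihchlkwo" that produces "wsdcxcgfrj".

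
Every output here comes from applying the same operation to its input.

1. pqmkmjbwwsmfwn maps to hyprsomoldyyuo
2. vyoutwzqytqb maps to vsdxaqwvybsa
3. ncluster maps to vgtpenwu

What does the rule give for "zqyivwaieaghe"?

ijgbsakxyckgc

The pattern: shift every letter 2 places forward in the alphabet (wrapping around), then move the last 3 characters to the front (rotate right by 3).
Starting from "zqyivwaieaghe": after the first operation, "bsakxyckgcijg"; after the second, "ijgbsakxyckgc".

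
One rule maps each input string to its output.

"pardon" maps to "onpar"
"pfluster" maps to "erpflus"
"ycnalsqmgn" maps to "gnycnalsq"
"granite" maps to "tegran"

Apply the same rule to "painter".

Each output is the input with this applied: move the last 3 characters to the front (rotate right by 3), then delete the first character.
On "painter": the first step gives "terpain", and the second then gives "erpain".
(Check on "pfluster": → "terpflus" → "erpflus" ✓)

erpain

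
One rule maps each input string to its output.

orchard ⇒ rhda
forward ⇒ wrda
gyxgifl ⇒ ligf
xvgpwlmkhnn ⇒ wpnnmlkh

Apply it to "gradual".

ulda

Looking at the pairs, the operation is to delete the first 3 characters, then sort the characters into reverse alphabetical order.
Applying that to "gradual" gives "ulda".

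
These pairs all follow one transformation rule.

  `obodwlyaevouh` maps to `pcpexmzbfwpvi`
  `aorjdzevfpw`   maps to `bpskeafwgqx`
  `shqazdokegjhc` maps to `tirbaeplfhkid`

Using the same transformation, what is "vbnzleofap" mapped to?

In each case the input is transformed by: shift every letter 1 place forward in the alphabet (wrapping around).
So "vbnzleofap" becomes "wcoamfpgbq".

wcoamfpgbq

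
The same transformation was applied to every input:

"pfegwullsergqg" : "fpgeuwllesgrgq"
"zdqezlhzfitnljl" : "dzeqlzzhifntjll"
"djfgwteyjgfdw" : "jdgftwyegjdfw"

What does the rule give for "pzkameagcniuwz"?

zpakemgancuizw

Rule — swap each adjacent pair of characters (1↔2, 3↔4, ...).
For "pzkameagcniuwz" the result is "zpakemgancuizw".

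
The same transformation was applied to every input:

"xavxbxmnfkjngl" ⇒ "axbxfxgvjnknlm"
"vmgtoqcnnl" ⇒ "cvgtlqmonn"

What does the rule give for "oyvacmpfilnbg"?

The pattern: sort the characters into alphabetical order, then take characters alternately from the front and the back (1st, last, 2nd, 2nd-last, ...).
On "oyvacmpfilnbg" that produces "aybvcpfogniml".

aybvcpfogniml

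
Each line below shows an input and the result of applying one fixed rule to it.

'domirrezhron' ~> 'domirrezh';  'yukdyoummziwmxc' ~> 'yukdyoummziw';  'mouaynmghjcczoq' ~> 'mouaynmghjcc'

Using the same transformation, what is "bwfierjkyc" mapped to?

The rule is to delete the last 3 characters.
For "bwfierjkyc" the result is "bwfierj".

bwfierj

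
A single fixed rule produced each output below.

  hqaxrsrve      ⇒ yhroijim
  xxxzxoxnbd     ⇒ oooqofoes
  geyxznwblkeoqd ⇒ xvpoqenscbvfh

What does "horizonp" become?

yfizqfe

The rule is to shift every letter 9 places backward in the alphabet (wrapping around), then delete the last character.
"horizonp" → "yfizqfeg" → "yfizqfe".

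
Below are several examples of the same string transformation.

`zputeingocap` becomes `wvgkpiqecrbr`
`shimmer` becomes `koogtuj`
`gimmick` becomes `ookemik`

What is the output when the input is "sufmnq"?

hopsuw

What's happening: shift every letter 2 places forward in the alphabet (wrapping around), then move the first 2 characters to the end (rotate left by 2).
Starting from "sufmnq": after the first operation, "uwhops"; after the second, "hopsuw".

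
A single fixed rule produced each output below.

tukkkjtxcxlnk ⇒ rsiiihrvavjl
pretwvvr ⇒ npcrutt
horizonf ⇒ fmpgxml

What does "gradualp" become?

epybsyj

Looking at the pairs, the operation is to delete the last character, then shift every letter 2 places backward in the alphabet (wrapping around).
Applying both steps to "gradualp": "gradual", then "epybsyj".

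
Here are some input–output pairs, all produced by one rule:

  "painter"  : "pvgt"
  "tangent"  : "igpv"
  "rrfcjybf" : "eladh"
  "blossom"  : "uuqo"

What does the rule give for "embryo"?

The rule is to shift every letter 2 places forward in the alphabet (wrapping around), then delete the first 3 characters.
Working it through for "embryo": intermediate "godtaq", final "taq".

taq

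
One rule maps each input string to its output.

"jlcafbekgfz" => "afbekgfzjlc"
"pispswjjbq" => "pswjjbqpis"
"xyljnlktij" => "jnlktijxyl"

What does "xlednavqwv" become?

Looking at the pairs, the operation is to move the first 3 characters to the end (rotate left by 3).
Applying that to "xlednavqwv" gives "dnavqwvxle".

dnavqwvxle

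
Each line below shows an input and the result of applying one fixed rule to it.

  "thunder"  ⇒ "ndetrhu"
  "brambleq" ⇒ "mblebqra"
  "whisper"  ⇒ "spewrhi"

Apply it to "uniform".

forumni

Looking at the pairs, the operation is to swap the first and last characters, then move the first 3 characters to the end (rotate left by 3).
Working it through for "uniform": intermediate "mniforu", final "forumni".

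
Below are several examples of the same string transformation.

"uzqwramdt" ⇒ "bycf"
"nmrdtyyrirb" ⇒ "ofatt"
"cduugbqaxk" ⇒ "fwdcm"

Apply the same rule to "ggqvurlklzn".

Looking at the pairs, the operation is to shift every letter 2 places forward in the alphabet (wrapping around), then keep every other character starting from the second (positions 2nd, 4th, 6th, ...).
Working it through for "ggqvurlklzn": intermediate "iisxwtnmnbp", final "ixtmb".

ixtmb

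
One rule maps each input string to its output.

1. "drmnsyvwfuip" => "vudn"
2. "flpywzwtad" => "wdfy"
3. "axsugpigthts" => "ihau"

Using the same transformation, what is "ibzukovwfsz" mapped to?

In each case the input is transformed by: keep one character in every 3, starting at position 1 (positions 1st, 4th, 7th, ...), then swap the front and back halves of the string.
For "ibzukovwfsz", step one produces "iuvs"; step two turns that into "vsiu".

vsiu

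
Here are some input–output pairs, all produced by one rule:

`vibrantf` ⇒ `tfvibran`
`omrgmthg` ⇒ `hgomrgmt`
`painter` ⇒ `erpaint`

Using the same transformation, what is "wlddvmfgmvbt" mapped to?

btwlddvmfgmv

Each output is the input with this applied: move the last 2 characters to the front (rotate right by 2).
Doing the same to "wlddvmfgmvbt": "btwlddvmfgmv".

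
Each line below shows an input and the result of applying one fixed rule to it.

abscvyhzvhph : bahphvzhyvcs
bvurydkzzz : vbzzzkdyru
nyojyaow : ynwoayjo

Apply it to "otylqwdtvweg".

togewvtdwqly

In each case the input is transformed by: move the first 2 characters to the end (rotate left by 2), then reverse the string.
Doing the same to "otylqwdtvweg": "togewvtdwqly".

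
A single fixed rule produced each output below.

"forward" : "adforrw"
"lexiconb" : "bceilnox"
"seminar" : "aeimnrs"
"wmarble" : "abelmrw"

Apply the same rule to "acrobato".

aabcoort

Looking at the pairs, the operation is to sort the characters into alphabetical order.
On "acrobato" that produces "aabcoort".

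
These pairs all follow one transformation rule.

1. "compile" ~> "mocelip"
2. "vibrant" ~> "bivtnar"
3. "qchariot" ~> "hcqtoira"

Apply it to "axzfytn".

Each output is the input with this applied: move the first 3 characters to the end (rotate left by 3), then reverse the string.
Working it through for "axzfytn": intermediate "fytnaxz", final "zxantyf".

zxantyf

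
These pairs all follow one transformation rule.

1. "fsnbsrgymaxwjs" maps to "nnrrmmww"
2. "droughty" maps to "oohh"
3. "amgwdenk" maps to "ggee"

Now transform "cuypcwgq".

Each output is the input with this applied: keep one character in every 3, starting at position 3 (positions 3rd, 6th, 9th, ...), then double every character.
Working it through for "cuypcwgq": intermediate "yw", final "yyww".

yyww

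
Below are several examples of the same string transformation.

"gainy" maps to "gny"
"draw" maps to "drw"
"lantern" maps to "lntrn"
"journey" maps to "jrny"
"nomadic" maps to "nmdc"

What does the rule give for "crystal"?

crystl

The pattern: remove every vowel.
Doing the same to "crystal": "crystl".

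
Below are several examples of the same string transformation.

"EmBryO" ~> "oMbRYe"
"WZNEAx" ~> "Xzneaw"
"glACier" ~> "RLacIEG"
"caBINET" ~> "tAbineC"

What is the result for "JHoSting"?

The pattern: swap the first and last characters, then flip the case of every letter.
So "JHoSting" becomes "GhOsTINj".

GhOsTINj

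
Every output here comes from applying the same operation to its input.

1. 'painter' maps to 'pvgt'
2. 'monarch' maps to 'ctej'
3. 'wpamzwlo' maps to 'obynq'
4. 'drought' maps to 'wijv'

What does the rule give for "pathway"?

jyca

The pattern: shift every letter 2 places forward in the alphabet (wrapping around), then delete the first 3 characters.
For "pathway", step one produces "rcvjyca"; step two turns that into "jyca".
(Check on "painter": → "rckpvgt" → "pvgt" ✓)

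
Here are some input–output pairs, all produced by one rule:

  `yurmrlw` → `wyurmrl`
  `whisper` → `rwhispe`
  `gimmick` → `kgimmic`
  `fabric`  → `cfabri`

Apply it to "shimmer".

Looking at the pairs, the operation is to move the last character to the front.
"shimmer" → "rshimme".

rshimme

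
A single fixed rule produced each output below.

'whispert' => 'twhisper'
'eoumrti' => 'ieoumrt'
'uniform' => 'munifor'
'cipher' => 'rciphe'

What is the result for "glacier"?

In each case the input is transformed by: move the last character to the front.
Applying that to "glacier" gives "rglacie".

rglacie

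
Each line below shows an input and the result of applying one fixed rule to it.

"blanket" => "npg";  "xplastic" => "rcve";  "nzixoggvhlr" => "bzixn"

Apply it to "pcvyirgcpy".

eatea

The pattern: keep every other character starting from the second (positions 2nd, 4th, 6th, ...), then shift every letter 2 places forward in the alphabet (wrapping around).
For "pcvyirgcpy", step one produces "cyrcy"; step two turns that into "eatea".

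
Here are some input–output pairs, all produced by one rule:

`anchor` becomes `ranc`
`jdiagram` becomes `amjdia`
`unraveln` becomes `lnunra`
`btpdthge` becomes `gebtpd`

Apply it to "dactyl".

Rule — swap the front and back halves of the string, then delete the first 2 characters.
On "dactyl": the first step gives "tyldac", and the second then gives "ldac".

ldac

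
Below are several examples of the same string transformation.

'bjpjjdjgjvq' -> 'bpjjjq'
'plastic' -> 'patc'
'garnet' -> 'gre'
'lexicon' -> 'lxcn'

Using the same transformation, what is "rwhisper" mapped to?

rhse

Each output is the input with this applied: keep every other character starting from the first (positions 1st, 3rd, 5th, ...).
So "rwhisper" becomes "rhse".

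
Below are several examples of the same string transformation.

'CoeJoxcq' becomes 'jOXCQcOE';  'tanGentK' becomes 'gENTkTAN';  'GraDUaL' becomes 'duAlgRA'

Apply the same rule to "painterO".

Rule — flip the case of every letter, then move the first 3 characters to the end (rotate left by 3).
Working it through for "painterO": intermediate "PAINTERo", final "NTERoPAI".

NTERoPAI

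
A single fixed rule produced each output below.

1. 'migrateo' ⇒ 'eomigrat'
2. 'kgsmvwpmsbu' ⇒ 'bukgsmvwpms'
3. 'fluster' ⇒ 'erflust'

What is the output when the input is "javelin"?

injavel

The rule is to move the last 2 characters to the front (rotate right by 2).
Applying that to "javelin" gives "injavel".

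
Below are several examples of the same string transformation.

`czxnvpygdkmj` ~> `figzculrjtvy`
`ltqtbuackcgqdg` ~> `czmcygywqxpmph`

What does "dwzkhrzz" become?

vvndgvsz

The rule is to reverse the string, then shift every letter 4 places backward in the alphabet (wrapping around).
On "dwzkhrzz": the first step gives "zzrhkzwd", and the second then gives "vvndgvsz".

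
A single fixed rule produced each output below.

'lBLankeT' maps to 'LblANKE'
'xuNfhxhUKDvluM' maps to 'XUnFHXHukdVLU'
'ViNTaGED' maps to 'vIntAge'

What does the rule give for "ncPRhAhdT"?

In each case the input is transformed by: delete the last character, then flip the case of every letter.
Doing the same to "ncPRhAhdT": "NCprHaHD".

NCprHaHD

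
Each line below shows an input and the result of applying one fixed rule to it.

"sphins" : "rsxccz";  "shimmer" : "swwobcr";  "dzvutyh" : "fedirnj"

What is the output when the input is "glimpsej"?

swzcotqv

The rule is to shift every letter 10 places forward in the alphabet (wrapping around), then move the first 2 characters to the end (rotate left by 2).
On "glimpsej": the first step gives "qvswzcot", and the second then gives "swzcotqv".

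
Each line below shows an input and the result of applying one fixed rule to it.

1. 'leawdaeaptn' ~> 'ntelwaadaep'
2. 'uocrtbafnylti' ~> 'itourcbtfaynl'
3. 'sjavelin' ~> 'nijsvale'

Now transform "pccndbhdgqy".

yqcpncbddhg

Looking at the pairs, the operation is to move the last 2 characters to the front (rotate right by 2), then swap each adjacent pair of characters (1↔2, 3↔4, ...).
On "pccndbhdgqy": the first step gives "qypccndbhdg", and the second then gives "yqcpncbddhg".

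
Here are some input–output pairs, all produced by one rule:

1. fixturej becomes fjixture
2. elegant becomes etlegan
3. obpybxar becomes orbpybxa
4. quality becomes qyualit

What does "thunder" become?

Looking at the pairs, the operation is to swap the first and last characters, then move the last character to the front.
Working it through for "thunder": intermediate "rhundet", final "trhunde".

trhunde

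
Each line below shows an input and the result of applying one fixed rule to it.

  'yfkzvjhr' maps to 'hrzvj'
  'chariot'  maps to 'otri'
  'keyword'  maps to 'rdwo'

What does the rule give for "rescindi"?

Looking at the pairs, the operation is to delete the first 3 characters, then move the last 2 characters to the front (rotate right by 2).
"rescindi" → "cindi" → "dicin".

dicin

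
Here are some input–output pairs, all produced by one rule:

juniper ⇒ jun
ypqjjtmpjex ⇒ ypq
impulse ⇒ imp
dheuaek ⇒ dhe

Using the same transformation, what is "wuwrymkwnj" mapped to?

Rule — keep only the first 3 characters.
Doing the same to "wuwrymkwnj": "wuw".

wuw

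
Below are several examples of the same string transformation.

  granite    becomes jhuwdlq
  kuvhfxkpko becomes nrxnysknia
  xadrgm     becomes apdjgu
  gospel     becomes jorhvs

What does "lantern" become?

Rule — shift every letter 3 places forward in the alphabet (wrapping around), then take characters alternately from the front and the back (1st, last, 2nd, 2nd-last, ...).
For "lantern", step one produces "odqwhuq"; step two turns that into "oqduqhw".

oqduqhw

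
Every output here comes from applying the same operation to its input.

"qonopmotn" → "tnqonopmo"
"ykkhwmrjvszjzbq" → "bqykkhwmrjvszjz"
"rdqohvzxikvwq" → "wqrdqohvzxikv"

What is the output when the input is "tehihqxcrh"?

Rule — move the last 2 characters to the front (rotate right by 2).
For "tehihqxcrh" the result is "rhtehihqxc".

rhtehihqxc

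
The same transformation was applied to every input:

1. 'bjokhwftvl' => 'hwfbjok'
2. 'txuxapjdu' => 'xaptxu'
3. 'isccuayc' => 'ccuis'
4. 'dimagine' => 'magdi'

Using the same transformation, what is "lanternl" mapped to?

ntela

What's happening: delete the last 3 characters, then move the last 3 characters to the front (rotate right by 3).
Applying both steps to "lanternl": "lante", then "ntela".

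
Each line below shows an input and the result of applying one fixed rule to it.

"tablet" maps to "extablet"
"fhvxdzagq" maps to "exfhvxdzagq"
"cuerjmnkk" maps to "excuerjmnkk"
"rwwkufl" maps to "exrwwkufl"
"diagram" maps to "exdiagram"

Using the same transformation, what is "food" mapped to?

exfood

In each case the input is transformed by: prepend "ex".
On "food" that produces "exfood".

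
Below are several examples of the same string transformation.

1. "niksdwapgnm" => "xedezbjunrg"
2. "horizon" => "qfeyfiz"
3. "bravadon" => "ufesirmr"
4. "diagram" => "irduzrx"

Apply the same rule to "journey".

The rule is to move the last 3 characters to the front (rotate right by 3), then shift every letter 9 places backward in the alphabet (wrapping around).
Working it through for "journey": intermediate "neyjour", final "evpafli".

evpafli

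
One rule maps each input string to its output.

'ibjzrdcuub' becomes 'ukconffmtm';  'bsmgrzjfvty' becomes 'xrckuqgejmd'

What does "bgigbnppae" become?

In each case the input is transformed by: move the first 2 characters to the end (rotate left by 2), then shift every letter 11 places forward in the alphabet (wrapping around).
Applying both steps to "bgigbnppae": "igbnppaebg", then "trmyaalpmr".

trmyaalpmr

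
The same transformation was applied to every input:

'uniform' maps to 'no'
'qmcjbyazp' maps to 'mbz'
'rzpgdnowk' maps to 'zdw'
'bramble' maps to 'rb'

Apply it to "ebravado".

bvo

In each case the input is transformed by: keep one character in every 3, starting at position 2 (positions 2nd, 5th, 8th, ...).
Applying that to "ebravado" gives "bvo".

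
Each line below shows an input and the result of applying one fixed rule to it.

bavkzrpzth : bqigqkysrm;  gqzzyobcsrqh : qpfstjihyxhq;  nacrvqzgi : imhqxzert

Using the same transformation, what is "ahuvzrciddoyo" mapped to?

Rule — move the first 3 characters to the end (rotate left by 3), then shift every letter 9 places backward in the alphabet (wrapping around).
On "ahuvzrciddoyo" that produces "mqitzuufpfryl".

mqitzuufpfryl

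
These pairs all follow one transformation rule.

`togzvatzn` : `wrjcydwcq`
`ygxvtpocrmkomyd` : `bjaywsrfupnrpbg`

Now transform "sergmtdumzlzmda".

vhujpwgxpcocpgd

In each case the input is transformed by: shift every letter 3 places forward in the alphabet (wrapping around).
Doing the same to "sergmtdumzlzmda": "vhujpwgxpcocpgd".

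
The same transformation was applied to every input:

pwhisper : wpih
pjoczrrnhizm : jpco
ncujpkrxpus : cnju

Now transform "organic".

Rule — swap each adjacent pair of characters (1↔2, 3↔4, ...), then keep only the first 4 characters.
Starting from "organic": after the first operation, "roaginc"; after the second, "roag".

roag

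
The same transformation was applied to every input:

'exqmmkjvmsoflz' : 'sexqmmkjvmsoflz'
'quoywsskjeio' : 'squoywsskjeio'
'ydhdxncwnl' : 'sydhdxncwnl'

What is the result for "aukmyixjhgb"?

In each case the input is transformed by: prepend "s".
On "aukmyixjhgb" that produces "saukmyixjhgb".

saukmyixjhgb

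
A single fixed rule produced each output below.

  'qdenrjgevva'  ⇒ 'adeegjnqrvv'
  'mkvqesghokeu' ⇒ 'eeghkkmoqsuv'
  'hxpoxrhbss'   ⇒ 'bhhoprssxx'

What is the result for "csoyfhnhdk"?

cdfhhknosy

Rule — sort the characters into alphabetical order.
Applying that to "csoyfhnhdk" gives "cdfhhknosy".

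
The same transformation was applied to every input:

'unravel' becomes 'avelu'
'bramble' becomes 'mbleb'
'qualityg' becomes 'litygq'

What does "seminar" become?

inars

Each output is the input with this applied: move the first 3 characters to the end (rotate left by 3), then delete the last 2 characters.
Applying both steps to "seminar": "inarsem", then "inars".
(Check on "bramble": → "mblebra" → "mbleb" ✓)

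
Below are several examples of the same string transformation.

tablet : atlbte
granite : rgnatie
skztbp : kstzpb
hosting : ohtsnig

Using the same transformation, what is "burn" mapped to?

ubnr

What's happening: swap each adjacent pair of characters (1↔2, 3↔4, ...).
So "burn" becomes "ubnr".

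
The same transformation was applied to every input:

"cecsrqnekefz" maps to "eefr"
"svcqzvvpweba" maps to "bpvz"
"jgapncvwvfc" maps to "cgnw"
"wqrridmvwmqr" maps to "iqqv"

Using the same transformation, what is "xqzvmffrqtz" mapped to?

mqrz

Rule — keep one character in every 3, starting at position 2 (positions 2nd, 5th, 8th, ...), then sort the characters into alphabetical order.
For "xqzvmffrqtz", step one produces "qmrz"; step two turns that into "mqrz".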